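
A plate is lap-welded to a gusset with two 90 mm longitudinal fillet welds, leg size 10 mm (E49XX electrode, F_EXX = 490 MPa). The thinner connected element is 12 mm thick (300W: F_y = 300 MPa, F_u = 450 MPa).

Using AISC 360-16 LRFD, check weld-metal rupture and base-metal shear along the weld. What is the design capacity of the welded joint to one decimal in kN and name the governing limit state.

Weld metal: throat = 0.707×10 = 7.07 mm, L = 2×90 = 180 mm. φR_n = 0.75 × 0.6 × 490 × 7.07 × 180 = 280.6 kN.
Base metal shear (12 mm plate): yield φR_n = 1.0×0.6×300×12×180 = 388.8 kN; rupture φR_n = 0.75×0.6×450×12×180 = 437.4 kN; take 388.8 kN (yield).
Governing: min(280.6, 388.8) = 280.6 kN → weld metal.

280.6 kN (weld metal governs)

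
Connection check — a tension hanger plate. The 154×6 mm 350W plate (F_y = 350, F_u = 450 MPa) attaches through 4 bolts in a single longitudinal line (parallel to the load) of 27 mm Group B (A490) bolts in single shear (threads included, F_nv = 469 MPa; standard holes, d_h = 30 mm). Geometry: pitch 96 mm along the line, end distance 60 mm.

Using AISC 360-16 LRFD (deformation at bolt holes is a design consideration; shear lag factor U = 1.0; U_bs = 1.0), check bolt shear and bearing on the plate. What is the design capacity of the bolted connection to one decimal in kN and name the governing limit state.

Bolt shear: A_b = π(27)²/4 = 572.56 mm². φR_n = 0.75 × 469 × 572.56 × 4 × 1 = 805.6 kN.
Bearing (6 mm plate, F_u = 450 MPa): end bolts L_c = 60 − 30/2 = 45, R_n = min(1.2×45×6×450, 2.4×27×6×450) = 145.8 kN/bolt; interior L_c = 96 − 30 = 66, R_n = 174.96 kN/bolt. φR_n = 0.75 × (1×145.8 + 3×174.96) = 503.0 kN.
Governing: min(805.6, 503.0) = 503.0 kN → bearing.

503.0 kN (bearing governs)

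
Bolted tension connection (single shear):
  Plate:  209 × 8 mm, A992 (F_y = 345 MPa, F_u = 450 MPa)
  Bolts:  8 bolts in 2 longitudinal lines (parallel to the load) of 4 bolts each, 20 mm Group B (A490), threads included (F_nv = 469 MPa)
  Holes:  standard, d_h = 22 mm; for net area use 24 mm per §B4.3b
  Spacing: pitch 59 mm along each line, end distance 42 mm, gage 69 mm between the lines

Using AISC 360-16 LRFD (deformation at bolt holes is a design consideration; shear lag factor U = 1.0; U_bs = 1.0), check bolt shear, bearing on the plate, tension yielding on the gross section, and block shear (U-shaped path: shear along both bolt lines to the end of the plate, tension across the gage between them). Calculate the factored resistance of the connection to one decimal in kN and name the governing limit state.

519.2 kN (gross-section yield governs)

Bolt shear: A_b = π(20)²/4 = 314.16 mm². φR_n = 0.75 × 469 × 314.16 × 8 × 1 = 884.0 kN.
Bearing (8 mm plate, F_u = 450 MPa): end bolts L_c = 42 − 22/2 = 31, R_n = min(1.2×31×8×450, 2.4×20×8×450) = 133.92 kN/bolt; interior L_c = 59 − 22 = 37, R_n = 159.84 kN/bolt. φR_n = 0.75 × (2×133.92 + 6×159.84) = 920.2 kN.
Tension yield (gross): A_g = 209×8 = 1672 mm². φR_n = 0.90 × 345 × 1672 = 519.2 kN.
Block shear: shear path 2×[42+3×59] = 2×219 mm, A_gv = 3504, A_nv = 2×(219 − 3.5×24)×8 = 2160 mm²; tension across gage: (69 − 1×24)×8 = 360 mm². R_n = min(0.6×450×2160, 0.6×345×3504) + 1.0×450×360 = min(583.2, 725.33) + 162 = 745.2 kN. φR_n = 0.75 × 745.2 = 558.9 kN.
Governing: min(884.0, 920.2, 519.2, 558.9) = 519.2 kN → gross-section yield.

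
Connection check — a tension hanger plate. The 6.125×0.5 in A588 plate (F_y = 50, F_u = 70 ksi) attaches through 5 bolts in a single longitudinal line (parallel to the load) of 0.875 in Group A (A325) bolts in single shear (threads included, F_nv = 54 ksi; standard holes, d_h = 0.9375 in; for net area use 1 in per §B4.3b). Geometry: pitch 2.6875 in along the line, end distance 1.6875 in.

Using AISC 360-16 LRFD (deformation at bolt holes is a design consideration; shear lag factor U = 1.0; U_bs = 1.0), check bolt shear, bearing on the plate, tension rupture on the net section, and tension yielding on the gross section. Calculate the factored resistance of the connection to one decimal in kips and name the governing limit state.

121.8 kips (bolt shear governs)

Bolt shear: A_b = π(0.875)²/4 = 0.60132 in². φR_n = 0.75 × 54 × 0.60132 × 5 × 1 = 121.8 kips.
Bearing (0.5 in plate, F_u = 70 ksi): end bolts L_c = 1.6875 − 0.9375/2 = 1.21875, R_n = min(1.2×1.21875×0.5×70, 2.4×0.875×0.5×70) = 51.188 kips/bolt; interior L_c = 2.6875 − 0.9375 = 1.75, R_n = 73.5 kips/bolt. φR_n = 0.75 × (1×51.188 + 4×73.5) = 258.9 kips.
Tension rupture (net): A_n = (6.125 − 1×1)×0.5 = 2.5625 in² (U = 1.0, A_e = A_n). φR_n = 0.75 × 70 × 2.5625 = 134.5 kips.
Tension yield (gross): A_g = 6.125×0.5 = 3.0625 in². φR_n = 0.90 × 50 × 3.0625 = 137.8 kips.
Governing: min(121.8, 258.9, 134.5, 137.8) = 121.8 kips → bolt shear.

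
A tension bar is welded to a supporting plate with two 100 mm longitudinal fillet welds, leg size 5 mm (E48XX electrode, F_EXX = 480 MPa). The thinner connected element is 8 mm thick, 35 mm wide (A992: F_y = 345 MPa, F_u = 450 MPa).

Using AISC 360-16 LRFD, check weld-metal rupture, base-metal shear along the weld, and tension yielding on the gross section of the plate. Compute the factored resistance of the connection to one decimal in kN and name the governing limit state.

Weld metal: throat = 0.707×5 = 3.535 mm, L = 2×100 = 200 mm. φR_n = 0.75 × 0.6 × 480 × 3.535 × 200 = 152.7 kN.
Base metal shear (8 mm plate): yield φR_n = 1.0×0.6×345×8×200 = 331.2 kN; rupture φR_n = 0.75×0.6×450×8×200 = 324.0 kN; take 324.0 kN (rupture).
Tension yield (gross): A_g = 35×8 = 280 mm². φR_n = 0.90 × 345 × 280 = 86.9 kN.
Governing: min(152.7, 324.0, 86.9) = 86.9 kN → gross-section yield.

86.9 kN (gross-section yield governs)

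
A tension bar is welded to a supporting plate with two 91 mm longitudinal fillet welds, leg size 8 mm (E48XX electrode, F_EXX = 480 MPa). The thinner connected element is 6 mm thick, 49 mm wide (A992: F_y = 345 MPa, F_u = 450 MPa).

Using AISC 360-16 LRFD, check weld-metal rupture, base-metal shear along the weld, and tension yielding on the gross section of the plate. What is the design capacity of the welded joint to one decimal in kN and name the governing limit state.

91.3 kN (gross-section yield governs)

Weld metal: throat = 0.707×8 = 5.656 mm, L = 2×91 = 182 mm. φR_n = 0.75 × 0.6 × 480 × 5.656 × 182 = 222.3 kN.
Base metal shear (6 mm plate): yield φR_n = 1.0×0.6×345×6×182 = 226.0 kN; rupture φR_n = 0.75×0.6×450×6×182 = 221.1 kN; take 221.1 kN (rupture).
Tension yield (gross): A_g = 49×6 = 294 mm². φR_n = 0.90 × 345 × 294 = 91.3 kN.
Governing: min(222.3, 221.1, 91.3) = 91.3 kN → gross-section yield.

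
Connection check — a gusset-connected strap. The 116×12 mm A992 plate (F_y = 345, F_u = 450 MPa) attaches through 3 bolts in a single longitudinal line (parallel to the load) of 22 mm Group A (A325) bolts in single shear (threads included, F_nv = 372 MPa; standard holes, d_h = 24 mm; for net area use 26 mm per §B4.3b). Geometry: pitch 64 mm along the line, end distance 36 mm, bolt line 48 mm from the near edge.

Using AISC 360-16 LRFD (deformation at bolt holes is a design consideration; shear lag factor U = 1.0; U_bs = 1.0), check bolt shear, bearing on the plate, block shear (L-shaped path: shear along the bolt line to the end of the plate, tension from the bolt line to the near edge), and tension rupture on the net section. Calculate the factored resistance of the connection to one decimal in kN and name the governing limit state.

Bolt shear: A_b = π(22)²/4 = 380.13 mm². φR_n = 0.75 × 372 × 380.13 × 3 × 1 = 318.2 kN.
Bearing (12 mm plate, F_u = 450 MPa): end bolts L_c = 36 − 24/2 = 24, R_n = min(1.2×24×12×450, 2.4×22×12×450) = 155.52 kN/bolt; interior L_c = 64 − 24 = 40, R_n = 259.2 kN/bolt. φR_n = 0.75 × (1×155.52 + 2×259.2) = 505.4 kN.
Block shear: shear path 1×[36+2×64] = 1×164 mm, A_gv = 1968, A_nv = 1×(164 − 2.5×26)×12 = 1188 mm²; tension to near edge: (48 − 0.5×26)×12 = 420 mm². R_n = min(0.6×450×1188, 0.6×345×1968) + 1.0×450×420 = min(320.76, 407.38) + 189 = 509.76 kN. φR_n = 0.75 × 509.76 = 382.3 kN.
Tension rupture (net): A_n = (116 − 1×26)×12 = 1080 mm² (U = 1.0, A_e = A_n). φR_n = 0.75 × 450 × 1080 = 364.5 kN.
Governing: min(318.2, 505.4, 382.3, 364.5) = 318.2 kN → bolt shear.

318.2 kN (bolt shear governs)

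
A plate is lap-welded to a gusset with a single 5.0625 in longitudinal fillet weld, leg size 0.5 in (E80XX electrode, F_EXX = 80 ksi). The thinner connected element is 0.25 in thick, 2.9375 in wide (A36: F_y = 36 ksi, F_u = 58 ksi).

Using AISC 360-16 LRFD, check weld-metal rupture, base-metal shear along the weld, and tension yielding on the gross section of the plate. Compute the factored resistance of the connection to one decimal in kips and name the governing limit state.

23.8 kips (gross-section yield governs)

Weld metal: throat = 0.707×0.5 = 0.3535 in, L = 5.0625 in. φR_n = 0.75 × 0.6 × 80 × 0.3535 × 5.0625 = 64.4 kips.
Base metal shear (0.25 in plate): yield φR_n = 1.0×0.6×36×0.25×5.0625 = 27.3 kips; rupture φR_n = 0.75×0.6×58×0.25×5.0625 = 33.0 kips; take 27.3 kips (yield).
Tension yield (gross): A_g = 2.9375×0.25 = 0.73438 in². φR_n = 0.90 × 36 × 0.73438 = 23.8 kips.
Governing: min(64.4, 27.3, 23.8) = 23.8 kips → gross-section yield.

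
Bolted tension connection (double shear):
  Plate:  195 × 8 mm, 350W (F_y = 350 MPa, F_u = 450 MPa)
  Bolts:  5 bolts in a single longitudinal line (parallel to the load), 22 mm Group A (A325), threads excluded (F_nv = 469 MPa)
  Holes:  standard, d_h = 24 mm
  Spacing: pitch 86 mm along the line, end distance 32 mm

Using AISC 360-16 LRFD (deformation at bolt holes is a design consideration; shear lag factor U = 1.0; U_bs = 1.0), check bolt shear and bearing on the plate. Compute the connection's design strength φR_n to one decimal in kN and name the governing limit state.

635.0 kN (bearing governs)

Bolt shear: A_b = π(22)²/4 = 380.13 mm². φR_n = 0.75 × 469 × 380.13 × 5 × 2 = 1337.1 kN.
Bearing (8 mm plate, F_u = 450 MPa): end bolts L_c = 32 − 24/2 = 20, R_n = min(1.2×20×8×450, 2.4×22×8×450) = 86.4 kN/bolt; interior L_c = 86 − 24 = 62, R_n = 190.08 kN/bolt. φR_n = 0.75 × (1×86.4 + 4×190.08) = 635.0 kN.
Governing: min(1337.1, 635.0) = 635.0 kN → bearing.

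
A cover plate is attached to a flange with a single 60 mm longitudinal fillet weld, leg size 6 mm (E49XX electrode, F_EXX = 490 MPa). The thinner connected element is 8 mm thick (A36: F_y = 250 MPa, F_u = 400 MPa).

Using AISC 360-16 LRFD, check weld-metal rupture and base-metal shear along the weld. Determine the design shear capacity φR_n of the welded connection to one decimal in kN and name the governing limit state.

Weld metal: throat = 0.707×6 = 4.242 mm, L = 60 mm. φR_n = 0.75 × 0.6 × 490 × 4.242 × 60 = 56.1 kN.
Base metal shear (8 mm plate): yield φR_n = 1.0×0.6×250×8×60 = 72.0 kN; rupture φR_n = 0.75×0.6×400×8×60 = 86.4 kN; take 72.0 kN (yield).
Governing: min(56.1, 72.0) = 56.1 kN → weld metal.

56.1 kN (weld metal governs)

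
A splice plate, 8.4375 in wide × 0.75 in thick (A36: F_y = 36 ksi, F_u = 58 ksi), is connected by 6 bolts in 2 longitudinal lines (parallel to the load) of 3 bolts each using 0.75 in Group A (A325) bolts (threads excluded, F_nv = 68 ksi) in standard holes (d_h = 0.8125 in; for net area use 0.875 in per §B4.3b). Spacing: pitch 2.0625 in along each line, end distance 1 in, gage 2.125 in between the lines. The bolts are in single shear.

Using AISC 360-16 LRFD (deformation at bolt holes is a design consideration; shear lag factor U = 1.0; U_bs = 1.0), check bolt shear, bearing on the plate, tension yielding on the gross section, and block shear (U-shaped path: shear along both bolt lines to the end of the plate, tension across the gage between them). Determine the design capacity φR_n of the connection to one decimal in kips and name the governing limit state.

135.2 kips (bolt shear governs)

Bolt shear: A_b = π(0.75)²/4 = 0.44179 in². φR_n = 0.75 × 68 × 0.44179 × 6 × 1 = 135.2 kips.
Bearing (0.75 in plate, F_u = 58 ksi): end bolts L_c = 1 − 0.8125/2 = 0.59375, R_n = min(1.2×0.59375×0.75×58, 2.4×0.75×0.75×58) = 30.994 kips/bolt; interior L_c = 2.0625 − 0.8125 = 1.25, R_n = 65.25 kips/bolt. φR_n = 0.75 × (2×30.994 + 4×65.25) = 242.2 kips.
Tension yield (gross): A_g = 8.4375×0.75 = 6.3281 in². φR_n = 0.90 × 36 × 6.3281 = 205.0 kips.
Block shear: shear path 2×[1+2×2.0625] = 2×5.125 in, A_gv = 7.6875, A_nv = 2×(5.125 − 2.5×0.875)×0.75 = 4.4063 in²; tension across gage: (2.125 − 1×0.875)×0.75 = 0.9375 in². R_n = min(0.6×58×4.4063, 0.6×36×7.6875) + 1.0×58×0.9375 = min(153.34, 166.05) + 54.375 = 207.72 kips. φR_n = 0.75 × 207.72 = 155.8 kips.
Governing: min(135.2, 242.2, 205.0, 155.8) = 135.2 kips → bolt shear.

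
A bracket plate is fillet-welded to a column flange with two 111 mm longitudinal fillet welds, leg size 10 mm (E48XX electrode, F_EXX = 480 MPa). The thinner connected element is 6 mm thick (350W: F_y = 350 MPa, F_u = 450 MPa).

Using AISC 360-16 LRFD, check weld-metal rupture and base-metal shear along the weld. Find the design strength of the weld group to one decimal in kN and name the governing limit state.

269.7 kN (base-metal shear governs)

Weld metal: throat = 0.707×10 = 7.07 mm, L = 2×111 = 222 mm. φR_n = 0.75 × 0.6 × 480 × 7.07 × 222 = 339.0 kN.
Base metal shear (6 mm plate): yield φR_n = 1.0×0.6×350×6×222 = 279.7 kN; rupture φR_n = 0.75×0.6×450×6×222 = 269.7 kN; take 269.7 kN (rupture).
Governing: min(339.0, 269.7) = 269.7 kN → base-metal shear.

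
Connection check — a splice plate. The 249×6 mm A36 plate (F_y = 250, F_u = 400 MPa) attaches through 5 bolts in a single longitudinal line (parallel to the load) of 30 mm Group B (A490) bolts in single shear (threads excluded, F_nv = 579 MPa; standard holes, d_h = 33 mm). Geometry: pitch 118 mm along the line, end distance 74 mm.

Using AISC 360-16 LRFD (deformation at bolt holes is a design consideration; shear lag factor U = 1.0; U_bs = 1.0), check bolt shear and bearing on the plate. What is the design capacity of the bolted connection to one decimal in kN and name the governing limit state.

Bolt shear: A_b = π(30)²/4 = 706.86 mm². φR_n = 0.75 × 579 × 706.86 × 5 × 1 = 1534.8 kN.
Bearing (6 mm plate, F_u = 400 MPa): end bolts L_c = 74 − 33/2 = 57.5, R_n = min(1.2×57.5×6×400, 2.4×30×6×400) = 165.6 kN/bolt; interior L_c = 118 − 33 = 85, R_n = 172.8 kN/bolt. φR_n = 0.75 × (1×165.6 + 4×172.8) = 642.6 kN.
Governing: min(1534.8, 642.6) = 642.6 kN → bearing.

642.6 kN (bearing governs)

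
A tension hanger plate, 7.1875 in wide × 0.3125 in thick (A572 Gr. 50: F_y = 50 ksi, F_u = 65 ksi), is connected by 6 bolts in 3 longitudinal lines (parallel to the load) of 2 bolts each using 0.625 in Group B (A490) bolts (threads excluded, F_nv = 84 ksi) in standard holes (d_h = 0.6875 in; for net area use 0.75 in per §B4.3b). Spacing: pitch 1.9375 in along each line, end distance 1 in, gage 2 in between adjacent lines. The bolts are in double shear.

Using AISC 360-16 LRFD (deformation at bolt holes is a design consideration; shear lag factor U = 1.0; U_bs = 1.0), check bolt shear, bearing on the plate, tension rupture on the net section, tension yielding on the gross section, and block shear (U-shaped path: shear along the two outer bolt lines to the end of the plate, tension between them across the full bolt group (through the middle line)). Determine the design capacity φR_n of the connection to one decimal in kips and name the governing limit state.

Bolt shear: A_b = π(0.625)²/4 = 0.3068 in². φR_n = 0.75 × 84 × 0.3068 × 6 × 2 = 231.9 kips.
Bearing (0.3125 in plate, F_u = 65 ksi): end bolts L_c = 1 − 0.6875/2 = 0.65625, R_n = min(1.2×0.65625×0.3125×65, 2.4×0.625×0.3125×65) = 15.996 kips/bolt; interior L_c = 1.9375 − 0.6875 = 1.25, R_n = 30.469 kips/bolt. φR_n = 0.75 × (3×15.996 + 3×30.469) = 104.5 kips.
Tension rupture (net): A_n = (7.1875 − 3×0.75)×0.3125 = 1.543 in² (U = 1.0, A_e = A_n). φR_n = 0.75 × 65 × 1.543 = 75.2 kips.
Tension yield (gross): A_g = 7.1875×0.3125 = 2.2461 in². φR_n = 0.90 × 50 × 2.2461 = 101.1 kips.
Block shear: shear path 2×[1+1×1.9375] = 2×2.9375 in, A_gv = 1.8359, A_nv = 2×(2.9375 − 1.5×0.75)×0.3125 = 1.1328 in²; tension across gage: (4 − 2×0.75)×0.3125 = 0.78125 in². R_n = min(0.6×65×1.1328, 0.6×50×1.8359) + 1.0×65×0.78125 = min(44.179, 55.077) + 50.781 = 94.96 kips. φR_n = 0.75 × 94.96 = 71.2 kips.
Governing: min(231.9, 104.5, 75.2, 101.1, 71.2) = 71.2 kips → block shear.

71.2 kips (block shear governs)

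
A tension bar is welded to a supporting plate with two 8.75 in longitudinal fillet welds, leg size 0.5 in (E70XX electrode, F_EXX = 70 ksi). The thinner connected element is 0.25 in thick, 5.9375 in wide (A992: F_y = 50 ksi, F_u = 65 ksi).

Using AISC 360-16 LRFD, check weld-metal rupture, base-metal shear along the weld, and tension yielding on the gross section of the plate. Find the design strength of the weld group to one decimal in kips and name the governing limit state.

66.8 kips (gross-section yield governs)

Weld metal: throat = 0.707×0.5 = 0.3535 in, L = 2×8.75 = 17.5 in. φR_n = 0.75 × 0.6 × 70 × 0.3535 × 17.5 = 194.9 kips.
Base metal shear (0.25 in plate): yield φR_n = 1.0×0.6×50×0.25×17.5 = 131.3 kips; rupture φR_n = 0.75×0.6×65×0.25×17.5 = 128.0 kips; take 128.0 kips (rupture).
Tension yield (gross): A_g = 5.9375×0.25 = 1.4844 in². φR_n = 0.90 × 50 × 1.4844 = 66.8 kips.
Governing: min(194.9, 128.0, 66.8) = 66.8 kips → gross-section yield.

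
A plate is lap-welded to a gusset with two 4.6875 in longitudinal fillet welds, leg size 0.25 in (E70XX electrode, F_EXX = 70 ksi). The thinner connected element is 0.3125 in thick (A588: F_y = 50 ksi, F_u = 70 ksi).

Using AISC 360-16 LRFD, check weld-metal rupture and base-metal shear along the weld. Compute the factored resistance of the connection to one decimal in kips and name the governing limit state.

Weld metal: throat = 0.707×0.25 = 0.17675 in, L = 2×4.6875 = 9.375 in. φR_n = 0.75 × 0.6 × 70 × 0.17675 × 9.375 = 52.2 kips.
Base metal shear (0.3125 in plate): yield φR_n = 1.0×0.6×50×0.3125×9.375 = 87.9 kips; rupture φR_n = 0.75×0.6×70×0.3125×9.375 = 92.3 kips; take 87.9 kips (yield).
Governing: min(52.2, 87.9) = 52.2 kips → weld metal.

52.2 kips (weld metal governs)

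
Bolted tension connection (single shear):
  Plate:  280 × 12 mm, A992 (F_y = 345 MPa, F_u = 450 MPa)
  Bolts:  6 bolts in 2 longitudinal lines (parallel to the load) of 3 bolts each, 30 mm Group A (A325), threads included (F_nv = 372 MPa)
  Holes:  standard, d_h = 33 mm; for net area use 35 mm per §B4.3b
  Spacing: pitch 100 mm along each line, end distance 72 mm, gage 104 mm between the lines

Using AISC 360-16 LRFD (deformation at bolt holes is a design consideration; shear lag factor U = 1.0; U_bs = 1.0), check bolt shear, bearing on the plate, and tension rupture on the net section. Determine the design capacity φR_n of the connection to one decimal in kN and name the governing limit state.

Bolt shear: A_b = π(30)²/4 = 706.86 mm². φR_n = 0.75 × 372 × 706.86 × 6 × 1 = 1183.3 kN.
Bearing (12 mm plate, F_u = 450 MPa): end bolts L_c = 72 − 33/2 = 55.5, R_n = min(1.2×55.5×12×450, 2.4×30×12×450) = 359.64 kN/bolt; interior L_c = 100 − 33 = 67, R_n = 388.8 kN/bolt. φR_n = 0.75 × (2×359.64 + 4×388.8) = 1705.9 kN.
Tension rupture (net): A_n = (280 − 2×35)×12 = 2520 mm² (U = 1.0, A_e = A_n). φR_n = 0.75 × 450 × 2520 = 850.5 kN.
Governing: min(1183.3, 1705.9, 850.5) = 850.5 kN → net-section rupture.

850.5 kN (net-section rupture governs)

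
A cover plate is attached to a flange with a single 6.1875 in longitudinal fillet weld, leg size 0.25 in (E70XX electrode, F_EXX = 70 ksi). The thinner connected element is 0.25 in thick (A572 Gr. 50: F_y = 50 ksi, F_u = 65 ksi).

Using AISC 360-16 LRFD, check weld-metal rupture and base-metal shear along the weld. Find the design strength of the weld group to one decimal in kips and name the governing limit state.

34.4 kips (weld metal governs)

Weld metal: throat = 0.707×0.25 = 0.17675 in, L = 6.1875 in. φR_n = 0.75 × 0.6 × 70 × 0.17675 × 6.1875 = 34.4 kips.
Base metal shear (0.25 in plate): yield φR_n = 1.0×0.6×50×0.25×6.1875 = 46.4 kips; rupture φR_n = 0.75×0.6×65×0.25×6.1875 = 45.2 kips; take 45.2 kips (rupture).
Governing: min(34.4, 45.2) = 34.4 kips → weld metal.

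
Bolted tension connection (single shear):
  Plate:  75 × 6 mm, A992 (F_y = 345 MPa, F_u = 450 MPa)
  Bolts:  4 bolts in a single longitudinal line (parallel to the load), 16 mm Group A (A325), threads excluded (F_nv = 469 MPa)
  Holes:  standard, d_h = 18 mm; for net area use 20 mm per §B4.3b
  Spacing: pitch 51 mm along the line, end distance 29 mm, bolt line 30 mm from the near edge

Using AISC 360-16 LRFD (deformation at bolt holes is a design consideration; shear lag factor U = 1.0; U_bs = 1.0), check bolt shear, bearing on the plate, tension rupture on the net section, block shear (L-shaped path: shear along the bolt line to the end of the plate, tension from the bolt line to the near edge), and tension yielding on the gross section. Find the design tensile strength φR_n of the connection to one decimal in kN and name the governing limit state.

Bolt shear: A_b = π(16)²/4 = 201.06 mm². φR_n = 0.75 × 469 × 201.06 × 4 × 1 = 282.9 kN.
Bearing (6 mm plate, F_u = 450 MPa): end bolts L_c = 29 − 18/2 = 20, R_n = min(1.2×20×6×450, 2.4×16×6×450) = 64.8 kN/bolt; interior L_c = 51 − 18 = 33, R_n = 103.68 kN/bolt. φR_n = 0.75 × (1×64.8 + 3×103.68) = 281.9 kN.
Tension rupture (net): A_n = (75 − 1×20)×6 = 330 mm² (U = 1.0, A_e = A_n). φR_n = 0.75 × 450 × 330 = 111.4 kN.
Block shear: shear path 1×[29+3×51] = 1×182 mm, A_gv = 1092, A_nv = 1×(182 − 3.5×20)×6 = 672 mm²; tension to near edge: (30 − 0.5×20)×6 = 120 mm². R_n = min(0.6×450×672, 0.6×345×1092) + 1.0×450×120 = min(181.44, 226.04) + 54 = 235.44 kN. φR_n = 0.75 × 235.44 = 176.6 kN.
Tension yield (gross): A_g = 75×6 = 450 mm². φR_n = 0.90 × 345 × 450 = 139.7 kN.
Governing: min(282.9, 281.9, 111.4, 176.6, 139.7) = 111.4 kN → net-section rupture.

111.4 kN (net-section rupture governs)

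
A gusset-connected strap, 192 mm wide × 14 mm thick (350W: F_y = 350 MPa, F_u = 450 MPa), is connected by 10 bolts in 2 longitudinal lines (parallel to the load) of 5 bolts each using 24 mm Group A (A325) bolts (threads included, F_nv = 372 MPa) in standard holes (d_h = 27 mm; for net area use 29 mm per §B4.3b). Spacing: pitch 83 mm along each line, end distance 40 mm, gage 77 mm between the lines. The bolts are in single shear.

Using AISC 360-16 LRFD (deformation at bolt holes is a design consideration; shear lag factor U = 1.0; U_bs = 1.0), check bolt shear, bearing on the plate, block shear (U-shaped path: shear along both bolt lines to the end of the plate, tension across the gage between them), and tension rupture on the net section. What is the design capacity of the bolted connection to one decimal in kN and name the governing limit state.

Bolt shear: A_b = π(24)²/4 = 452.39 mm². φR_n = 0.75 × 372 × 452.39 × 10 × 1 = 1262.2 kN.
Bearing (14 mm plate, F_u = 450 MPa): end bolts L_c = 40 − 27/2 = 26.5, R_n = min(1.2×26.5×14×450, 2.4×24×14×450) = 200.34 kN/bolt; interior L_c = 83 − 27 = 56, R_n = 362.88 kN/bolt. φR_n = 0.75 × (2×200.34 + 8×362.88) = 2477.8 kN.
Block shear: shear path 2×[40+4×83] = 2×372 mm, A_gv = 10416, A_nv = 2×(372 − 4.5×29)×14 = 6762 mm²; tension across gage: (77 − 1×29)×14 = 672 mm². R_n = min(0.6×450×6762, 0.6×350×10416) + 1.0×450×672 = min(1825.7, 2187.4) + 302.4 = 2128.1 kN. φR_n = 0.75 × 2128.1 = 1596.1 kN.
Tension rupture (net): A_n = (192 − 2×29)×14 = 1876 mm² (U = 1.0, A_e = A_n). φR_n = 0.75 × 450 × 1876 = 633.2 kN.
Governing: min(1262.2, 2477.8, 1596.1, 633.2) = 633.2 kN → net-section rupture.

633.2 kN (net-section rupture governs)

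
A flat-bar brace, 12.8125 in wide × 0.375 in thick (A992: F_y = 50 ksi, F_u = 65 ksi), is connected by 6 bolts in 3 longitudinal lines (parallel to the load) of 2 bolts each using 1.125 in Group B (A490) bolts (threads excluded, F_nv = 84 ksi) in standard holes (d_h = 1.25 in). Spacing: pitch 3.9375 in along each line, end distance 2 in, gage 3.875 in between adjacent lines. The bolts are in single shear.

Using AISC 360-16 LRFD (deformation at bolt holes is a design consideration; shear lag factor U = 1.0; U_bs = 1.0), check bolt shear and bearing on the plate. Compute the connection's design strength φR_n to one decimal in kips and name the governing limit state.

238.6 kips (bearing governs)

Bolt shear: A_b = π(1.125)²/4 = 0.99402 in². φR_n = 0.75 × 84 × 0.99402 × 6 × 1 = 375.7 kips.
Bearing (0.375 in plate, F_u = 65 ksi): end bolts L_c = 2 − 1.25/2 = 1.375, R_n = min(1.2×1.375×0.375×65, 2.4×1.125×0.375×65) = 40.219 kips/bolt; interior L_c = 3.9375 − 1.25 = 2.6875, R_n = 65.813 kips/bolt. φR_n = 0.75 × (3×40.219 + 3×65.813) = 238.6 kips.
Governing: min(375.7, 238.6) = 238.6 kips → bearing.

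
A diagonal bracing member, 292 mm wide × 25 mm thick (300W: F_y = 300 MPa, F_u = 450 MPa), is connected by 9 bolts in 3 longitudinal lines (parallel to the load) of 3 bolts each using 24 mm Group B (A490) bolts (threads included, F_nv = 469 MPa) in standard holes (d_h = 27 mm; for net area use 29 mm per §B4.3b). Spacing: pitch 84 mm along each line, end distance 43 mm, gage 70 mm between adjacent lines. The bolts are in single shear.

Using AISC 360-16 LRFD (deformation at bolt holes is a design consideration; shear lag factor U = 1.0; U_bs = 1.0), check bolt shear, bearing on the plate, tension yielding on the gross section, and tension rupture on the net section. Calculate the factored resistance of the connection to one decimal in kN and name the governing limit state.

Bolt shear: A_b = π(24)²/4 = 452.39 mm². φR_n = 0.75 × 469 × 452.39 × 9 × 1 = 1432.2 kN.
Bearing (25 mm plate, F_u = 450 MPa): end bolts L_c = 43 − 27/2 = 29.5, R_n = min(1.2×29.5×25×450, 2.4×24×25×450) = 398.25 kN/bolt; interior L_c = 84 − 27 = 57, R_n = 648 kN/bolt. φR_n = 0.75 × (3×398.25 + 6×648) = 3812.1 kN.
Tension yield (gross): A_g = 292×25 = 7300 mm². φR_n = 0.90 × 300 × 7300 = 1971.0 kN.
Tension rupture (net): A_n = (292 − 3×29)×25 = 5125 mm² (U = 1.0, A_e = A_n). φR_n = 0.75 × 450 × 5125 = 1729.7 kN.
Governing: min(1432.2, 3812.1, 1971.0, 1729.7) = 1432.2 kN → bolt shear.

1432.2 kN (bolt shear governs)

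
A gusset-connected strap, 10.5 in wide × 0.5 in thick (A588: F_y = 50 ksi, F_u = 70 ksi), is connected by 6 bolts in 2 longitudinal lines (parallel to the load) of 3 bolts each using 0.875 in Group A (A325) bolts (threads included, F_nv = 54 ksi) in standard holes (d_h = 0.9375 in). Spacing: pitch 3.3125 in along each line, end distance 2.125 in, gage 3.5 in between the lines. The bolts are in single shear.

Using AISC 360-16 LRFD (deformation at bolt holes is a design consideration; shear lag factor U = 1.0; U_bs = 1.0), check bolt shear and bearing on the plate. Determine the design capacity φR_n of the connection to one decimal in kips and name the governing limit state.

Bolt shear: A_b = π(0.875)²/4 = 0.60132 in². φR_n = 0.75 × 54 × 0.60132 × 6 × 1 = 146.1 kips.
Bearing (0.5 in plate, F_u = 70 ksi): end bolts L_c = 2.125 − 0.9375/2 = 1.65625, R_n = min(1.2×1.65625×0.5×70, 2.4×0.875×0.5×70) = 69.563 kips/bolt; interior L_c = 3.3125 − 0.9375 = 2.375, R_n = 73.5 kips/bolt. φR_n = 0.75 × (2×69.563 + 4×73.5) = 324.8 kips.
Governing: min(146.1, 324.8) = 146.1 kips → bolt shear.

146.1 kips (bolt shear governs)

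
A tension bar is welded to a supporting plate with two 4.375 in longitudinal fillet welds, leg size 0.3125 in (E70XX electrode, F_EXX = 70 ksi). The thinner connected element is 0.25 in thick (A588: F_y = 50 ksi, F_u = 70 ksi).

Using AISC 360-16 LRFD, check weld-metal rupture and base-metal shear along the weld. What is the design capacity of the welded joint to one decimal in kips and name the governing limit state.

Weld metal: throat = 0.707×0.3125 = 0.22094 in, L = 2×4.375 = 8.75 in. φR_n = 0.75 × 0.6 × 70 × 0.22094 × 8.75 = 60.9 kips.
Base metal shear (0.25 in plate): yield φR_n = 1.0×0.6×50×0.25×8.75 = 65.6 kips; rupture φR_n = 0.75×0.6×70×0.25×8.75 = 68.9 kips; take 65.6 kips (yield).
Governing: min(60.9, 65.6) = 60.9 kips → weld metal.

60.9 kips (weld metal governs)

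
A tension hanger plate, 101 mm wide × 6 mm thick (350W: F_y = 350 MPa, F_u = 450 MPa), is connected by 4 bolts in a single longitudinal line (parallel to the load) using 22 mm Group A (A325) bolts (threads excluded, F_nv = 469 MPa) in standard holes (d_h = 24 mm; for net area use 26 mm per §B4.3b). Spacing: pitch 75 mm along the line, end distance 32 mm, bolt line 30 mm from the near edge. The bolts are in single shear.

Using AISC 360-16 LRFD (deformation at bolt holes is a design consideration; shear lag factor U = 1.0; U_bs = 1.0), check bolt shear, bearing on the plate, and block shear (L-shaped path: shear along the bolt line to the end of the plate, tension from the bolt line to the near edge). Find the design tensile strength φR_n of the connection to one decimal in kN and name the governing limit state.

236.1 kN (block shear governs)

Bolt shear: A_b = π(22)²/4 = 380.13 mm². φR_n = 0.75 × 469 × 380.13 × 4 × 1 = 534.8 kN.
Bearing (6 mm plate, F_u = 450 MPa): end bolts L_c = 32 − 24/2 = 20, R_n = min(1.2×20×6×450, 2.4×22×6×450) = 64.8 kN/bolt; interior L_c = 75 − 24 = 51, R_n = 142.56 kN/bolt. φR_n = 0.75 × (1×64.8 + 3×142.56) = 369.4 kN.
Block shear: shear path 1×[32+3×75] = 1×257 mm, A_gv = 1542, A_nv = 1×(257 − 3.5×26)×6 = 996 mm²; tension to near edge: (30 − 0.5×26)×6 = 102 mm². R_n = min(0.6×450×996, 0.6×350×1542) + 1.0×450×102 = min(268.92, 323.82) + 45.9 = 314.82 kN. φR_n = 0.75 × 314.82 = 236.1 kN.
Governing: min(534.8, 369.4, 236.1) = 236.1 kN → block shear.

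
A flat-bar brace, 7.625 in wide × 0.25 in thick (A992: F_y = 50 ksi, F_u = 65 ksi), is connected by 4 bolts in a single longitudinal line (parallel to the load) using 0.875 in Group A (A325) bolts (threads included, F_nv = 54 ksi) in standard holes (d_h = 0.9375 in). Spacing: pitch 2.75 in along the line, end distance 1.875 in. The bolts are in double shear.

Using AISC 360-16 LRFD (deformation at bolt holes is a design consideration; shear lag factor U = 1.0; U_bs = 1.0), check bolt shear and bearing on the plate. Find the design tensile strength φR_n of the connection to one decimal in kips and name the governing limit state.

Bolt shear: A_b = π(0.875)²/4 = 0.60132 in². φR_n = 0.75 × 54 × 0.60132 × 4 × 2 = 194.8 kips.
Bearing (0.25 in plate, F_u = 65 ksi): end bolts L_c = 1.875 − 0.9375/2 = 1.40625, R_n = min(1.2×1.40625×0.25×65, 2.4×0.875×0.25×65) = 27.422 kips/bolt; interior L_c = 2.75 − 0.9375 = 1.8125, R_n = 34.125 kips/bolt. φR_n = 0.75 × (1×27.422 + 3×34.125) = 97.3 kips.
Governing: min(194.8, 97.3) = 97.3 kips → bearing.

97.3 kips (bearing governs)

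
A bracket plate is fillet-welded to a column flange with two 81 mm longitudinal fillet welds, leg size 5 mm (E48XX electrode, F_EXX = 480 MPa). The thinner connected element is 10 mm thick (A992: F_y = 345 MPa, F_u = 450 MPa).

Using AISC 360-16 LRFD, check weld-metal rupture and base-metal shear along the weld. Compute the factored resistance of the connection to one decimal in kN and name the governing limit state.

123.7 kN (weld metal governs)

Weld metal: throat = 0.707×5 = 3.535 mm, L = 2×81 = 162 mm. φR_n = 0.75 × 0.6 × 480 × 3.535 × 162 = 123.7 kN.
Base metal shear (10 mm plate): yield φR_n = 1.0×0.6×345×10×162 = 335.3 kN; rupture φR_n = 0.75×0.6×450×10×162 = 328.1 kN; take 328.1 kN (rupture).
Governing: min(123.7, 328.1) = 123.7 kN → weld metal.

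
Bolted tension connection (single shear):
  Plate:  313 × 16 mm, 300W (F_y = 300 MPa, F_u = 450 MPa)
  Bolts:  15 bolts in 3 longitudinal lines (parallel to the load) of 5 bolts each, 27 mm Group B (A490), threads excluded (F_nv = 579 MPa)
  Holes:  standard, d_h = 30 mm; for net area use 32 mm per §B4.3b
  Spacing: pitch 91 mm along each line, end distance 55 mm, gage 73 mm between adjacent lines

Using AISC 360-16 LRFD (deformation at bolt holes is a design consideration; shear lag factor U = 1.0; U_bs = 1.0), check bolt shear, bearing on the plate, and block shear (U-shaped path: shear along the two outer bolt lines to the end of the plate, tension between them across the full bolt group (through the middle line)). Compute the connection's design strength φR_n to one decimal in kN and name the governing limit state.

2224.8 kN (block shear governs)

Bolt shear: A_b = π(27)²/4 = 572.56 mm². φR_n = 0.75 × 579 × 572.56 × 15 × 1 = 3729.5 kN.
Bearing (16 mm plate, F_u = 450 MPa): end bolts L_c = 55 − 30/2 = 40, R_n = min(1.2×40×16×450, 2.4×27×16×450) = 345.6 kN/bolt; interior L_c = 91 − 30 = 61, R_n = 466.56 kN/bolt. φR_n = 0.75 × (3×345.6 + 12×466.56) = 4976.6 kN.
Block shear: shear path 2×[55+4×91] = 2×419 mm, A_gv = 13408, A_nv = 2×(419 − 4.5×32)×16 = 8800 mm²; tension across gage: (146 − 2×32)×16 = 1312 mm². R_n = min(0.6×450×8800, 0.6×300×13408) + 1.0×450×1312 = min(2376, 2413.4) + 590.4 = 2966.4 kN. φR_n = 0.75 × 2966.4 = 2224.8 kN.
Governing: min(3729.5, 4976.6, 2224.8) = 2224.8 kN → block shear.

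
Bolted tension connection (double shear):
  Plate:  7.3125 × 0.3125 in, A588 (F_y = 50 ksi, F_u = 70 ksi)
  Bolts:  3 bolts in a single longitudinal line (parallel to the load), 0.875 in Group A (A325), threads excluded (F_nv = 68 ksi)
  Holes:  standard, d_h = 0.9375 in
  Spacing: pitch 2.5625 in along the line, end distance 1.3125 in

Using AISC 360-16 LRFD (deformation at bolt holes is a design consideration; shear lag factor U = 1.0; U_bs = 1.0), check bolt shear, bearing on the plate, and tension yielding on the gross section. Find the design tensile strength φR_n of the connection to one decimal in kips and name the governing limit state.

Bolt shear: A_b = π(0.875)²/4 = 0.60132 in². φR_n = 0.75 × 68 × 0.60132 × 3 × 2 = 184.0 kips.
Bearing (0.3125 in plate, F_u = 70 ksi): end bolts L_c = 1.3125 − 0.9375/2 = 0.84375, R_n = min(1.2×0.84375×0.3125×70, 2.4×0.875×0.3125×70) = 22.148 kips/bolt; interior L_c = 2.5625 − 0.9375 = 1.625, R_n = 42.656 kips/bolt. φR_n = 0.75 × (1×22.148 + 2×42.656) = 80.6 kips.
Tension yield (gross): A_g = 7.3125×0.3125 = 2.2852 in². φR_n = 0.90 × 50 × 2.2852 = 102.8 kips.
Governing: min(184.0, 80.6, 102.8) = 80.6 kips → bearing.

80.6 kips (bearing governs)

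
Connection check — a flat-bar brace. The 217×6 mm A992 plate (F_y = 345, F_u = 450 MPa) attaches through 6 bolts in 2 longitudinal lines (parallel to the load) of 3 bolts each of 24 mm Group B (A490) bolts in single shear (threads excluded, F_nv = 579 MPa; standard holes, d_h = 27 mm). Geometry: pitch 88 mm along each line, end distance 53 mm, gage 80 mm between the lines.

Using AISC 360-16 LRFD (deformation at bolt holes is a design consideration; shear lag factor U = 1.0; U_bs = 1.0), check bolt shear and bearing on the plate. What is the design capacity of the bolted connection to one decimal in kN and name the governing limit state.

658.5 kN (bearing governs)

Bolt shear: A_b = π(24)²/4 = 452.39 mm². φR_n = 0.75 × 579 × 452.39 × 6 × 1 = 1178.7 kN.
Bearing (6 mm plate, F_u = 450 MPa): end bolts L_c = 53 − 27/2 = 39.5, R_n = min(1.2×39.5×6×450, 2.4×24×6×450) = 127.98 kN/bolt; interior L_c = 88 − 27 = 61, R_n = 155.52 kN/bolt. φR_n = 0.75 × (2×127.98 + 4×155.52) = 658.5 kN.
Governing: min(1178.7, 658.5) = 658.5 kN → bearing.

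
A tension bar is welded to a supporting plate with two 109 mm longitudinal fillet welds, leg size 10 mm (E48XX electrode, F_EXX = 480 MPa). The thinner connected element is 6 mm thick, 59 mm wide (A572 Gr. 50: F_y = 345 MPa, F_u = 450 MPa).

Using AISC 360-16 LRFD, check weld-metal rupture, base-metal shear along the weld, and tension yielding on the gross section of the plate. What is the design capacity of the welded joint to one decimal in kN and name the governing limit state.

Weld metal: throat = 0.707×10 = 7.07 mm, L = 2×109 = 218 mm. φR_n = 0.75 × 0.6 × 480 × 7.07 × 218 = 332.9 kN.
Base metal shear (6 mm plate): yield φR_n = 1.0×0.6×345×6×218 = 270.8 kN; rupture φR_n = 0.75×0.6×450×6×218 = 264.9 kN; take 264.9 kN (rupture).
Tension yield (gross): A_g = 59×6 = 354 mm². φR_n = 0.90 × 345 × 354 = 109.9 kN.
Governing: min(332.9, 264.9, 109.9) = 109.9 kN → gross-section yield.

109.9 kN (gross-section yield governs)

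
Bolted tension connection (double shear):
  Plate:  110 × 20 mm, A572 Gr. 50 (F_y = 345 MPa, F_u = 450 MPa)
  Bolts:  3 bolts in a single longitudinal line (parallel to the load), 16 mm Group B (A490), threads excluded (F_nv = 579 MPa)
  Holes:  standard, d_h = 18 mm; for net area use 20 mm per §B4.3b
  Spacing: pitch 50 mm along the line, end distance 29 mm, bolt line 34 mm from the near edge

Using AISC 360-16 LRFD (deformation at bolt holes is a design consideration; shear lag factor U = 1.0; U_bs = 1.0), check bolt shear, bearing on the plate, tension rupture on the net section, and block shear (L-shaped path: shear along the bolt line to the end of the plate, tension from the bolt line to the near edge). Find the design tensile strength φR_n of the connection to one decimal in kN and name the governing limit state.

Bolt shear: A_b = π(16)²/4 = 201.06 mm². φR_n = 0.75 × 579 × 201.06 × 3 × 2 = 523.9 kN.
Bearing (20 mm plate, F_u = 450 MPa): end bolts L_c = 29 − 18/2 = 20, R_n = min(1.2×20×20×450, 2.4×16×20×450) = 216 kN/bolt; interior L_c = 50 − 18 = 32, R_n = 345.6 kN/bolt. φR_n = 0.75 × (1×216 + 2×345.6) = 680.4 kN.
Tension rupture (net): A_n = (110 − 1×20)×20 = 1800 mm² (U = 1.0, A_e = A_n). φR_n = 0.75 × 450 × 1800 = 607.5 kN.
Block shear: shear path 1×[29+2×50] = 1×129 mm, A_gv = 2580, A_nv = 1×(129 − 2.5×20)×20 = 1580 mm²; tension to near edge: (34 − 0.5×20)×20 = 480 mm². R_n = min(0.6×450×1580, 0.6×345×2580) + 1.0×450×480 = min(426.6, 534.06) + 216 = 642.6 kN. φR_n = 0.75 × 642.6 = 482.0 kN.
Governing: min(523.9, 680.4, 607.5, 482.0) = 482.0 kN → block shear.

482.0 kN (block shear governs)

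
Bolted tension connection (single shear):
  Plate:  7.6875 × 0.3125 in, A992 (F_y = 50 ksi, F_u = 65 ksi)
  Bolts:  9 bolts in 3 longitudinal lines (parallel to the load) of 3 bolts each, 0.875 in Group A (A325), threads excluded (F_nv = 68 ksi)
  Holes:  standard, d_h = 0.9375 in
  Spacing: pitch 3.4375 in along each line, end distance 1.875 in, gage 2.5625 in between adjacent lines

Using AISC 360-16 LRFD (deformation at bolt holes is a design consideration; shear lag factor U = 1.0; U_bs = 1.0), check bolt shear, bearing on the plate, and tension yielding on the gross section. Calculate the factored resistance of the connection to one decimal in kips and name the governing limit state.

108.1 kips (gross-section yield governs)

Bolt shear: A_b = π(0.875)²/4 = 0.60132 in². φR_n = 0.75 × 68 × 0.60132 × 9 × 1 = 276.0 kips.
Bearing (0.3125 in plate, F_u = 65 ksi): end bolts L_c = 1.875 − 0.9375/2 = 1.40625, R_n = min(1.2×1.40625×0.3125×65, 2.4×0.875×0.3125×65) = 34.277 kips/bolt; interior L_c = 3.4375 − 0.9375 = 2.5, R_n = 42.656 kips/bolt. φR_n = 0.75 × (3×34.277 + 6×42.656) = 269.1 kips.
Tension yield (gross): A_g = 7.6875×0.3125 = 2.4023 in². φR_n = 0.90 × 50 × 2.4023 = 108.1 kips.
Governing: min(276.0, 269.1, 108.1) = 108.1 kips → gross-section yield.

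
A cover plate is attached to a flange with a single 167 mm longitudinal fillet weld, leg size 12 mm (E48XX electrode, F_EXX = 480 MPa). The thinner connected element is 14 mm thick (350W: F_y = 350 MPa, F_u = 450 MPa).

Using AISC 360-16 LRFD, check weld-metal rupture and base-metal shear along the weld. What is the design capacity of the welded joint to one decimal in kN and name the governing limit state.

306.0 kN (weld metal governs)

Weld metal: throat = 0.707×12 = 8.484 mm, L = 167 mm. φR_n = 0.75 × 0.6 × 480 × 8.484 × 167 = 306.0 kN.
Base metal shear (14 mm plate): yield φR_n = 1.0×0.6×350×14×167 = 491.0 kN; rupture φR_n = 0.75×0.6×450×14×167 = 473.4 kN; take 473.4 kN (rupture).
Governing: min(306.0, 473.4) = 306.0 kN → weld metal.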